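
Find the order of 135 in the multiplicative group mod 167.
166

167 is prime, so ord(135) divides φ(167) = 166.
Divisors of 166: 1, 2, 83, 166.
Repeated squaring: 135^1 ≡ 135, 135^2 ≡ 22, 135^4 ≡ 150, 135^8 ≡ 122, 135^16 ≡ 21, 135^32 ≡ 107, 135^64 ≡ 93, 135^128 ≡ 132 (mod 167).
Test 135^d mod 167 for each divisor d in increasing order:
135^1 ≡ 135
135^2 ≡ 22
135^83 = 135^64·135^16·135^2·135^1 ≡ 166
135^166 = 135^128·135^32·135^4·135^2 ≡ 1  ← first divisor giving 1
The order is 166.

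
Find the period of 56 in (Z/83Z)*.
82

83 is prime, so ord(56) divides φ(83) = 82.
Divisors of 82: 1, 2, 41, 82.
Repeated squaring: 56^1 ≡ 56, 56^2 ≡ 65, 56^4 ≡ 75, 56^8 ≡ 64, 56^16 ≡ 29, 56^32 ≡ 11, 56^64 ≡ 38 (mod 83).
Test 56^d mod 83 for each divisor d in increasing order:
56^1 ≡ 56
56^2 ≡ 65
56^41 = 56^32·56^8·56^1 ≡ 82
56^82 = 56^64·56^16·56^2 ≡ 1  ← first divisor giving 1
The order is 82.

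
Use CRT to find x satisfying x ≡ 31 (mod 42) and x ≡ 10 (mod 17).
367

Using Chinese Remainder Theorem:
M = 42 × 17 = 714
M1 = 17, M2 = 42
y1 = 17^(-1) mod 42 = 5
y2 = 42^(-1) mod 17 = 15
x = (31×17×5 + 10×42×15) mod 714 = 367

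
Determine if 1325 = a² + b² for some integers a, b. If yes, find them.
10² + 35² (a=10, b=35)

Factorization: 1325 = 5^2 × 53
By Fermat: n is sum of two squares iff every prime p ≡ 3 (mod 4) appears to even power.
All primes ≡ 3 (mod 4) appear to even power.
Search a = 0, 1, 2, … for 1325 - a² a perfect square: first hit at a = 10: 1325 - 100 = 1225 = 35².
1325 = 10² + 35² = 100 + 1225 ✓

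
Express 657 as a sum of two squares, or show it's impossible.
9² + 24² (a=9, b=24)

Factorization: 657 = 3^2 × 73
By Fermat: n is sum of two squares iff every prime p ≡ 3 (mod 4) appears to even power.
All primes ≡ 3 (mod 4) appear to even power.
Search a = 0, 1, 2, … for 657 - a² a perfect square: first hit at a = 9: 657 - 81 = 576 = 24².
657 = 9² + 24² = 81 + 576 ✓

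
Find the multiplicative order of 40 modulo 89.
44

89 is prime, so ord(40) divides φ(89) = 88.
Divisors of 88: 1, 2, 4, 8, 11, 22, 44, 88.
Repeated squaring: 40^1 ≡ 40, 40^2 ≡ 87, 40^4 ≡ 4, 40^8 ≡ 16, 40^16 ≡ 78, 40^32 ≡ 32, 40^64 ≡ 45 (mod 89).
Test 40^d mod 89 for each divisor d in increasing order:
40^1 ≡ 40
40^2 ≡ 87
40^4 ≡ 4
40^8 ≡ 16
40^11 = 40^8·40^2·40^1 ≡ 55
40^22 = 40^16·40^4·40^2 ≡ 88
40^44 = 40^32·40^8·40^4 ≡ 1  ← first divisor giving 1
The order is 44.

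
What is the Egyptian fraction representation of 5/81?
1/17 + 1/345 + 1/158355

Greedy algorithm:
5/81: ceiling(81/5) = 17, use 1/17
4/1377: ceiling(1377/4) = 345, use 1/345
1/158355: ceiling(158355/1) = 158355, use 1/158355
Result: 5/81 = 1/17 + 1/345 + 1/158355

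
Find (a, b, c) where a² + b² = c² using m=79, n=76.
(465, 12008, 12017)

Euclid's formula: a = m² - n², b = 2mn, c = m² + n²
m = 79, n = 76
a = 79² - 76² = 6241 - 5776 = 465
b = 2 × 79 × 76 = 12008
c = 79² + 76² = 6241 + 5776 = 12017
Verification: 465² + 12008² = 216225 + 144192064 = 144408289 = 12017² ✓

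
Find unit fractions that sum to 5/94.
1/19 + 1/1786

Greedy algorithm:
5/94: ceiling(94/5) = 19, use 1/19
1/1786: ceiling(1786/1) = 1786, use 1/1786
Result: 5/94 = 1/19 + 1/1786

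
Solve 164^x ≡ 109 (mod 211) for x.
162

Baby-step giant-step with step n = ⌈√211⌉ = 15.
Baby steps 164^j mod 211 (j:value) for j=0..14: 0:1, 1:164, 2:99, 3:200, 4:95, 5:177, 6:121, 7:10, 8:163, 9:146, 10:101, 11:106, 12:82, 13:155, 14:100.
Giant-step multiplier: 164^(-15) ≡ 164^(210-15) = 164^195 ≡ 40 (mod 211).
Giant steps γ_i = 109·40^i mod 211: γ_0=109, γ_1=140, γ_2=114, γ_3=129, γ_4=96, γ_5=42, γ_6=203, γ_7=102, γ_8=71, γ_9=97, γ_10=82 (in table at j=12).
x = i·n + j = 10·15 + 12 = 162.
Check: 164^162 ≡ 109 (mod 211).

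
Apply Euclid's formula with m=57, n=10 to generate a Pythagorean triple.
(3149, 1140, 3349)

Euclid's formula: a = m² - n², b = 2mn, c = m² + n²
m = 57, n = 10
a = 57² - 10² = 3249 - 100 = 3149
b = 2 × 57 × 10 = 1140
c = 57² + 10² = 3249 + 100 = 3349
Verification: 3149² + 1140² = 9916201 + 1299600 = 11215801 = 3349² ✓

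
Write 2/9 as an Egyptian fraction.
1/5 + 1/45

Greedy algorithm:
2/9: ceiling(9/2) = 5, use 1/5
1/45: ceiling(45/1) = 45, use 1/45
Result: 2/9 = 1/5 + 1/45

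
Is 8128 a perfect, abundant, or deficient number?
perfect

Proper divisors of 8128: sum = 1 + 2 + 4 + 8 + 16 + 32 + 64 + 127 + 254 + 508 + 1016 + 2032 + 4064 = 8128
Since 8128 = 8128, 8128 is perfect.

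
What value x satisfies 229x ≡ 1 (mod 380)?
229

gcd(229, 380) = 1, so the inverse exists.
Extended Euclidean algorithm on (380, 229):
380 = 1 × 229 + 151  ⟹  151 = (1)·380 + (-1)·229
229 = 1 × 151 + 78  ⟹  78 = (-1)·380 + (2)·229
151 = 1 × 78 + 73  ⟹  73 = (2)·380 + (-3)·229
78 = 1 × 73 + 5  ⟹  5 = (-3)·380 + (5)·229
73 = 14 × 5 + 3  ⟹  3 = (44)·380 + (-73)·229
5 = 1 × 3 + 2  ⟹  2 = (-47)·380 + (78)·229
3 = 1 × 2 + 1  ⟹  1 = (91)·380 + (-151)·229
So (-151)·229 ≡ 1 (mod 380), i.e. 229^(-1) ≡ -151 ≡ 229 (mod 380).
Check: 229 × 229 = 52441 ≡ 1 (mod 380)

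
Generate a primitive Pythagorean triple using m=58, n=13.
(3195, 1508, 3533)

Euclid's formula: a = m² - n², b = 2mn, c = m² + n²
m = 58, n = 13
a = 58² - 13² = 3364 - 169 = 3195
b = 2 × 58 × 13 = 1508
c = 58² + 13² = 3364 + 169 = 3533
Verification: 3195² + 1508² = 10208025 + 2274064 = 12482089 = 3533² ✓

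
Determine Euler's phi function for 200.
80

200 = 2^3 × 5^2
φ(n) = n × ∏(1 - 1/p) for each prime p dividing n
φ(200) = 200 × (1 - 1/2) × (1 - 1/5) = 80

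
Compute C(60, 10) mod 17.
0

Using Lucas' theorem:
Write n=60 and k=10 in base 17:
n in base 17: [3, 9]
k in base 17: [0, 10]
C(60,10) mod 17 = ∏ C(n_i, k_i) mod 17
Digit binomials (mod 17): C(3,0) = 1; C(9,10) = 0 (k_i > n_i)
Product: 1 × 0 = 0 ≡ 0 (mod 17)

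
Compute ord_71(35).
70

71 is prime, so ord(35) divides φ(71) = 70.
Divisors of 70: 1, 2, 5, 7, 10, 14, 35, 70.
Repeated squaring: 35^1 ≡ 35, 35^2 ≡ 18, 35^4 ≡ 40, 35^8 ≡ 38, 35^16 ≡ 24, 35^32 ≡ 8, 35^64 ≡ 64 (mod 71).
Test 35^d mod 71 for each divisor d in increasing order:
35^1 ≡ 35
35^2 ≡ 18
35^5 = 35^4·35^1 ≡ 51
35^7 = 35^4·35^2·35^1 ≡ 66
35^10 = 35^8·35^2 ≡ 45
35^14 = 35^8·35^4·35^2 ≡ 25
35^35 = 35^32·35^2·35^1 ≡ 70
35^70 = 35^64·35^4·35^2 ≡ 1  ← first divisor giving 1
The order is 70.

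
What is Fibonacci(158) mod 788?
141

Matrix identity: Q^n = [[F_(n+1), F_n], [F_n, F_(n-1)]] with Q = [[1,1],[1,0]].
n = 158 = 10011110₂. Square-and-multiply, entries mod 788:
Q^1 = [[1,1],[1,0]]
Q^2 = (Q^1)² = [[2,1],[1,1]]
Q^4 = (Q^2)² = [[5,3],[3,2]]
Q^9 = (Q^4)²·Q = [[55,34],[34,21]]
Q^19 = (Q^9)²·Q = [[461,241],[241,220]]
Q^39 = (Q^19)²·Q = [[535,318],[318,217]]
Q^79 = (Q^39)²·Q = [[25,441],[441,372]]
Q^158 = (Q^79)² = [[470,141],[141,329]]
F_158 mod 788 = Q^158[0][1] = 141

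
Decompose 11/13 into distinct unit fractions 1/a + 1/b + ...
1/2 + 1/3 + 1/78

Greedy algorithm:
11/13: ceiling(13/11) = 2, use 1/2
9/26: ceiling(26/9) = 3, use 1/3
1/78: ceiling(78/1) = 78, use 1/78
Result: 11/13 = 1/2 + 1/3 + 1/78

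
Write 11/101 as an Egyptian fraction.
1/10 + 1/113 + 1/16305 + 1/372177930

Greedy algorithm:
11/101: ceiling(101/11) = 10, use 1/10
9/1010: ceiling(1010/9) = 113, use 1/113
7/114130: ceiling(114130/7) = 16305, use 1/16305
1/372177930: ceiling(372177930/1) = 372177930, use 1/372177930
Result: 11/101 = 1/10 + 1/113 + 1/16305 + 1/372177930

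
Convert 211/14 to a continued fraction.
[15; 14]

Euclidean algorithm steps:
211 = 15 × 14 + 1
14 = 14 × 1 + 0
Continued fraction: [15; 14]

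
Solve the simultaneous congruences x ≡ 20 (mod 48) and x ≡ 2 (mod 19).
116

Using Chinese Remainder Theorem:
M = 48 × 19 = 912
M1 = 19, M2 = 48
y1 = 19^(-1) mod 48 = 43
y2 = 48^(-1) mod 19 = 2
x = (20×19×43 + 2×48×2) mod 912 = 116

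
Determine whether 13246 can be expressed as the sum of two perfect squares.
Not possible

Factorization: 13246 = 2 × 37 × 179
By Fermat: n is sum of two squares iff every prime p ≡ 3 (mod 4) appears to even power.
Prime(s) ≡ 3 (mod 4) with odd exponent: [(179, 1)]
Therefore 13246 cannot be expressed as a² + b².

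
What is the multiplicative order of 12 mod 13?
2

13 is prime, so ord(12) divides φ(13) = 12.
Divisors of 12: 1, 2, 3, 4, 6, 12.
Repeated squaring: 12^1 ≡ 12, 12^2 ≡ 1, 12^4 ≡ 1, 12^8 ≡ 1 (mod 13).
Test 12^d mod 13 for each divisor d in increasing order:
12^1 ≡ 12
12^2 ≡ 1  ← first divisor giving 1
The order is 2.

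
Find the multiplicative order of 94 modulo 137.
136

137 is prime, so ord(94) divides φ(137) = 136.
Divisors of 136: 1, 2, 4, 8, 17, 34, 68, 136.
Repeated squaring: 94^1 ≡ 94, 94^2 ≡ 68, 94^4 ≡ 103, 94^8 ≡ 60, 94^16 ≡ 38, 94^32 ≡ 74, 94^64 ≡ 133, 94^128 ≡ 16 (mod 137).
Test 94^d mod 137 for each divisor d in increasing order:
94^1 ≡ 94
94^2 ≡ 68
94^4 ≡ 103
94^8 ≡ 60
94^17 = 94^16·94^1 ≡ 10
94^34 = 94^32·94^2 ≡ 100
94^68 = 94^64·94^4 ≡ 136
94^136 = 94^128·94^8 ≡ 1  ← first divisor giving 1
The order is 136.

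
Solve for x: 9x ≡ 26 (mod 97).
x ≡ 46 (mod 97)

gcd(9, 97) = 1, which divides 26, so solutions exist.
Find 9^(-1) mod 97 by the extended Euclidean algorithm:
97 = 10 × 9 + 7  ⟹  7 = (1)·97 + (-10)·9
9 = 1 × 7 + 2  ⟹  2 = (-1)·97 + (11)·9
7 = 3 × 2 + 1  ⟹  1 = (4)·97 + (-43)·9
So (-43)·9 ≡ 1 (mod 97), i.e. 9^(-1) ≡ -43 ≡ 54 (mod 97).
x ≡ 54 × 26 = 1404 ≡ 46 (mod 97).
Check: 9 × 46 = 414 ≡ 26 (mod 97).
Unique solution: x ≡ 46 (mod 97)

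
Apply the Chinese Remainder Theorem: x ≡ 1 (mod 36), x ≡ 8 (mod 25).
433

Using Chinese Remainder Theorem:
M = 36 × 25 = 900
M1 = 25, M2 = 36
y1 = 25^(-1) mod 36 = 13
y2 = 36^(-1) mod 25 = 16
x = (1×25×13 + 8×36×16) mod 900 = 433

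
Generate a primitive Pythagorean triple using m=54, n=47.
(707, 5076, 5125)

Euclid's formula: a = m² - n², b = 2mn, c = m² + n²
m = 54, n = 47
a = 54² - 47² = 2916 - 2209 = 707
b = 2 × 54 × 47 = 5076
c = 54² + 47² = 2916 + 2209 = 5125
Verification: 707² + 5076² = 499849 + 25765776 = 26265625 = 5125² ✓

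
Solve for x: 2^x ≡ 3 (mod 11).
8

Baby-step giant-step with step n = ⌈√11⌉ = 4.
Baby steps 2^j mod 11 (j:value) for j=0..3: 0:1, 1:2, 2:4, 3:8.
Giant-step multiplier: 2^(-4) ≡ 2^(10-4) = 2^6 ≡ 9 (mod 11).
Giant steps γ_i = 3·9^i mod 11: γ_0=3, γ_1=5, γ_2=1 (in table at j=0).
x = i·n + j = 2·4 + 0 = 8.
Check: 2^8 ≡ 3 (mod 11).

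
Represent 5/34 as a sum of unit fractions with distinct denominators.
1/7 + 1/238

Greedy algorithm:
5/34: ceiling(34/5) = 7, use 1/7
1/238: ceiling(238/1) = 238, use 1/238
Result: 5/34 = 1/7 + 1/238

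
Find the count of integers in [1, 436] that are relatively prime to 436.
216

436 = 2^2 × 109
φ(n) = n × ∏(1 - 1/p) for each prime p dividing n
φ(436) = 436 × (1 - 1/2) × (1 - 1/109) = 216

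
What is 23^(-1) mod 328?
271

gcd(23, 328) = 1, so the inverse exists.
Extended Euclidean algorithm on (328, 23):
328 = 14 × 23 + 6  ⟹  6 = (1)·328 + (-14)·23
23 = 3 × 6 + 5  ⟹  5 = (-3)·328 + (43)·23
6 = 1 × 5 + 1  ⟹  1 = (4)·328 + (-57)·23
So (-57)·23 ≡ 1 (mod 328), i.e. 23^(-1) ≡ -57 ≡ 271 (mod 328).
Check: 23 × 271 = 6233 ≡ 1 (mod 328)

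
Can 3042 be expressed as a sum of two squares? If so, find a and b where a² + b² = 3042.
21² + 51² (a=21, b=51)

Factorization: 3042 = 2 × 3^2 × 13^2
By Fermat: n is sum of two squares iff every prime p ≡ 3 (mod 4) appears to even power.
All primes ≡ 3 (mod 4) appear to even power.
Search a = 0, 1, 2, … for 3042 - a² a perfect square: first hit at a = 21: 3042 - 441 = 2601 = 51².
3042 = 21² + 51² = 441 + 2601 ✓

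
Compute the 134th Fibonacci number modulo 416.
265

Matrix identity: Q^n = [[F_(n+1), F_n], [F_n, F_(n-1)]] with Q = [[1,1],[1,0]].
n = 134 = 10000110₂. Square-and-multiply, entries mod 416:
Q^1 = [[1,1],[1,0]]
Q^2 = (Q^1)² = [[2,1],[1,1]]
Q^4 = (Q^2)² = [[5,3],[3,2]]
Q^8 = (Q^4)² = [[34,21],[21,13]]
Q^16 = (Q^8)² = [[349,155],[155,194]]
Q^33 = (Q^16)²·Q = [[359,226],[226,133]]
Q^67 = (Q^33)²·Q = [[365,245],[245,120]]
Q^134 = (Q^67)² = [[226,265],[265,377]]
F_134 mod 416 = Q^134[0][1] = 265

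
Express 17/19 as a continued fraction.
[0; 1, 8, 2]

Euclidean algorithm steps:
17 = 0 × 19 + 17
19 = 1 × 17 + 2
17 = 8 × 2 + 1
2 = 2 × 1 + 0
Continued fraction: [0; 1, 8, 2]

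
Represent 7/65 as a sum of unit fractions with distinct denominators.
1/10 + 1/130

Greedy algorithm:
7/65: ceiling(65/7) = 10, use 1/10
1/130: ceiling(130/1) = 130, use 1/130
Result: 7/65 = 1/10 + 1/130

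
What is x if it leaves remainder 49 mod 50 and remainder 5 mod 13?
499

Using Chinese Remainder Theorem:
M = 50 × 13 = 650
M1 = 13, M2 = 50
y1 = 13^(-1) mod 50 = 27
y2 = 50^(-1) mod 13 = 6
x = (49×13×27 + 5×50×6) mod 650 = 499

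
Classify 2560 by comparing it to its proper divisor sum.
abundant

Proper divisors of 2560: sum = 1 + 2 + 4 + 5 + 8 + 10 + 16 + 20 + ... + 320 + 512 + 640 + 1280 (19 divisors) = 3578
Since 3578 > 2560, 2560 is abundant.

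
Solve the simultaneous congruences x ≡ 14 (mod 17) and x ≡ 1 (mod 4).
65

Using Chinese Remainder Theorem:
M = 17 × 4 = 68
M1 = 4, M2 = 17
y1 = 4^(-1) mod 17 = 13
y2 = 17^(-1) mod 4 = 1
x = (14×4×13 + 1×17×1) mod 68 = 65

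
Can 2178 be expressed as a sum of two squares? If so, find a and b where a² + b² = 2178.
33² + 33² (a=33, b=33)

Factorization: 2178 = 2 × 3^2 × 11^2
By Fermat: n is sum of two squares iff every prime p ≡ 3 (mod 4) appears to even power.
All primes ≡ 3 (mod 4) appear to even power.
Search a = 0, 1, 2, … for 2178 - a² a perfect square: first hit at a = 33: 2178 - 1089 = 1089 = 33².
2178 = 33² + 33² = 1089 + 1089 ✓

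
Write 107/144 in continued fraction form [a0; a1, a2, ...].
[0; 1, 2, 1, 8, 4]

Euclidean algorithm steps:
107 = 0 × 144 + 107
144 = 1 × 107 + 37
107 = 2 × 37 + 33
37 = 1 × 33 + 4
33 = 8 × 4 + 1
4 = 4 × 1 + 0
Continued fraction: [0; 1, 2, 1, 8, 4]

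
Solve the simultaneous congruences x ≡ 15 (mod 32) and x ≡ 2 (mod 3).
47

Using Chinese Remainder Theorem:
M = 32 × 3 = 96
M1 = 3, M2 = 32
y1 = 3^(-1) mod 32 = 11
y2 = 32^(-1) mod 3 = 2
x = (15×3×11 + 2×32×2) mod 96 = 47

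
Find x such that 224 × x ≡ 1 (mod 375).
149

gcd(224, 375) = 1, so the inverse exists.
Extended Euclidean algorithm on (375, 224):
375 = 1 × 224 + 151  ⟹  151 = (1)·375 + (-1)·224
224 = 1 × 151 + 73  ⟹  73 = (-1)·375 + (2)·224
151 = 2 × 73 + 5  ⟹  5 = (3)·375 + (-5)·224
73 = 14 × 5 + 3  ⟹  3 = (-43)·375 + (72)·224
5 = 1 × 3 + 2  ⟹  2 = (46)·375 + (-77)·224
3 = 1 × 2 + 1  ⟹  1 = (-89)·375 + (149)·224
So (149)·224 ≡ 1 (mod 375), i.e. 224^(-1) ≡ 149 (mod 375).
Check: 224 × 149 = 33376 ≡ 1 (mod 375)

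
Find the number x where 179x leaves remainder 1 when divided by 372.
239

gcd(179, 372) = 1, so the inverse exists.
Extended Euclidean algorithm on (372, 179):
372 = 2 × 179 + 14  ⟹  14 = (1)·372 + (-2)·179
179 = 12 × 14 + 11  ⟹  11 = (-12)·372 + (25)·179
14 = 1 × 11 + 3  ⟹  3 = (13)·372 + (-27)·179
11 = 3 × 3 + 2  ⟹  2 = (-51)·372 + (106)·179
3 = 1 × 2 + 1  ⟹  1 = (64)·372 + (-133)·179
So (-133)·179 ≡ 1 (mod 372), i.e. 179^(-1) ≡ -133 ≡ 239 (mod 372).
Check: 179 × 239 = 42781 ≡ 1 (mod 372)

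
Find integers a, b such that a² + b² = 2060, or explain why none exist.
Not possible

Factorization: 2060 = 2^2 × 5 × 103
By Fermat: n is sum of two squares iff every prime p ≡ 3 (mod 4) appears to even power.
Prime(s) ≡ 3 (mod 4) with odd exponent: [(103, 1)]
Therefore 2060 cannot be expressed as a² + b².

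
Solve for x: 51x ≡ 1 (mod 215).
156

gcd(51, 215) = 1, so the inverse exists.
Extended Euclidean algorithm on (215, 51):
215 = 4 × 51 + 11  ⟹  11 = (1)·215 + (-4)·51
51 = 4 × 11 + 7  ⟹  7 = (-4)·215 + (17)·51
11 = 1 × 7 + 4  ⟹  4 = (5)·215 + (-21)·51
7 = 1 × 4 + 3  ⟹  3 = (-9)·215 + (38)·51
4 = 1 × 3 + 1  ⟹  1 = (14)·215 + (-59)·51
So (-59)·51 ≡ 1 (mod 215), i.e. 51^(-1) ≡ -59 ≡ 156 (mod 215).
Check: 51 × 156 = 7956 ≡ 1 (mod 215)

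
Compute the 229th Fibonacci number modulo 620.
89

Matrix identity: Q^n = [[F_(n+1), F_n], [F_n, F_(n-1)]] with Q = [[1,1],[1,0]].
n = 229 = 11100101₂. Square-and-multiply, entries mod 620:
Q^1 = [[1,1],[1,0]]
Q^3 = (Q^1)²·Q = [[3,2],[2,1]]
Q^7 = (Q^3)²·Q = [[21,13],[13,8]]
Q^14 = (Q^7)² = [[610,377],[377,233]]
Q^28 = (Q^14)² = [[249,371],[371,498]]
Q^57 = (Q^28)²·Q = [[619,2],[2,617]]
Q^114 = (Q^57)² = [[5,612],[612,13]]
Q^229 = (Q^114)²·Q = [[565,89],[89,476]]
F_229 mod 620 = Q^229[0][1] = 89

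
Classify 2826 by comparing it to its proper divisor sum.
abundant

Proper divisors of 2826: sum = 1 + 2 + 3 + 6 + 9 + 18 + 157 + 314 + 471 + 942 + 1413 = 3336
Since 3336 > 2826, 2826 is abundant.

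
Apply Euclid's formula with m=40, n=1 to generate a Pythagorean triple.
(1599, 80, 1601)

Euclid's formula: a = m² - n², b = 2mn, c = m² + n²
m = 40, n = 1
a = 40² - 1² = 1600 - 1 = 1599
b = 2 × 40 × 1 = 80
c = 40² + 1² = 1600 + 1 = 1601
Verification: 1599² + 80² = 2556801 + 6400 = 2563201 = 1601² ✓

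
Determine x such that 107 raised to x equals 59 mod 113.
27

Baby-step giant-step with step n = ⌈√113⌉ = 11.
Baby steps 107^j mod 113 (j:value) for j=0..10: 0:1, 1:107, 2:36, 3:10, 4:53, 5:21, 6:100, 7:78, 8:97, 9:96, 10:102.
Giant-step multiplier: 107^(-11) ≡ 107^(112-11) = 107^101 ≡ 12 (mod 113).
Giant steps γ_i = 59·12^i mod 113: γ_0=59, γ_1=30, γ_2=21 (in table at j=5).
x = i·n + j = 2·11 + 5 = 27.
Check: 107^27 ≡ 59 (mod 113).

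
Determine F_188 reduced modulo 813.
417

Matrix identity: Q^n = [[F_(n+1), F_n], [F_n, F_(n-1)]] with Q = [[1,1],[1,0]].
n = 188 = 10111100₂. Square-and-multiply, entries mod 813:
Q^1 = [[1,1],[1,0]]
Q^2 = (Q^1)² = [[2,1],[1,1]]
Q^5 = (Q^2)²·Q = [[8,5],[5,3]]
Q^11 = (Q^5)²·Q = [[144,89],[89,55]]
Q^23 = (Q^11)²·Q = [[27,202],[202,638]]
Q^47 = (Q^23)²·Q = [[255,70],[70,185]]
Q^94 = (Q^47)² = [[7,719],[719,101]]
Q^188 = (Q^94)² = [[755,417],[417,338]]
F_188 mod 813 = Q^188[0][1] = 417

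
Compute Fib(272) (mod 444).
177

Matrix identity: Q^n = [[F_(n+1), F_n], [F_n, F_(n-1)]] with Q = [[1,1],[1,0]].
n = 272 = 100010000₂. Square-and-multiply, entries mod 444:
Q^1 = [[1,1],[1,0]]
Q^2 = (Q^1)² = [[2,1],[1,1]]
Q^4 = (Q^2)² = [[5,3],[3,2]]
Q^8 = (Q^4)² = [[34,21],[21,13]]
Q^17 = (Q^8)²·Q = [[364,265],[265,99]]
Q^34 = (Q^17)² = [[257,151],[151,106]]
Q^68 = (Q^34)² = [[50,201],[201,293]]
Q^136 = (Q^68)² = [[277,123],[123,154]]
Q^272 = (Q^136)² = [[394,177],[177,217]]
F_272 mod 444 = Q^272[0][1] = 177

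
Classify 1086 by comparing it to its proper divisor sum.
abundant

Proper divisors of 1086: sum = 1 + 2 + 3 + 6 + 181 + 362 + 543 = 1098
Since 1098 > 1086, 1086 is abundant.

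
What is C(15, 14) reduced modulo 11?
4

Using Lucas' theorem:
Write n=15 and k=14 in base 11:
n in base 11: [1, 4]
k in base 11: [1, 3]
C(15,14) mod 11 = ∏ C(n_i, k_i) mod 11
Digit binomials (mod 11): C(1,1) = 1; C(4,3) = 4
Product: 1 × 4 = 4 ≡ 4 (mod 11)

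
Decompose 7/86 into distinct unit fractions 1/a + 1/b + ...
1/13 + 1/224 + 1/125216

Greedy algorithm:
7/86: ceiling(86/7) = 13, use 1/13
5/1118: ceiling(1118/5) = 224, use 1/224
1/125216: ceiling(125216/1) = 125216, use 1/125216
Result: 7/86 = 1/13 + 1/224 + 1/125216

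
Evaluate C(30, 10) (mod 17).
14

Using Lucas' theorem:
Write n=30 and k=10 in base 17:
n in base 17: [1, 13]
k in base 17: [0, 10]
C(30,10) mod 17 = ∏ C(n_i, k_i) mod 17
Digit binomials (mod 17): C(1,0) = 1; C(13,10) = 286 ≡ 14
Product: 1 × 14 = 14 ≡ 14 (mod 17)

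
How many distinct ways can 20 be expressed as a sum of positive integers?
627

p(n) counts ways to write n as a sum of positive integers (order ignored).
Euler's pentagonal recurrence: p(k) = p(k-1) + p(k-2) - p(k-5) - p(k-7) + p(k-12) + p(k-15) - ... (offsets j(3j∓1)/2, signs ++--, p(0)=1, p(<0)=0).
DP table for k = 0..19: p(0)=1, p(1)=1, p(2)=2, p(3)=3, p(4)=5, p(5)=7, p(6)=11, p(7)=15, p(8)=22, p(9)=30, p(10)=42, p(11)=56, p(12)=77, p(13)=101, p(14)=135, p(15)=176, p(16)=231, p(17)=297, p(18)=385, p(19)=490.
Final step: p(20) = p(19) + p(18) - p(15) - p(13) + p(8) + p(5)
= 490 + 385 - 176 - 101 + 22 + 7
= 627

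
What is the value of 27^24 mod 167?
96

Repeated squaring. Binary of 24 = 11000.
27^1 ≡ 27 (mod 167); 27^2 ≡ 61 (mod 167); 27^4 ≡ 47 (mod 167); 27^8 ≡ 38 (mod 167); 27^16 ≡ 108 (mod 167)
27^24 = 27^8 × 27^16 ≡ 96 (mod 167)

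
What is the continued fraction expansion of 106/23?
[4; 1, 1, 1, 1, 4]

Euclidean algorithm steps:
106 = 4 × 23 + 14
23 = 1 × 14 + 9
14 = 1 × 9 + 5
9 = 1 × 5 + 4
5 = 1 × 4 + 1
4 = 4 × 1 + 0
Continued fraction: [4; 1, 1, 1, 1, 4]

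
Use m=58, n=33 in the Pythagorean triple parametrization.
(2275, 3828, 4453)

Euclid's formula: a = m² - n², b = 2mn, c = m² + n²
m = 58, n = 33
a = 58² - 33² = 3364 - 1089 = 2275
b = 2 × 58 × 33 = 3828
c = 58² + 33² = 3364 + 1089 = 4453
Verification: 2275² + 3828² = 5175625 + 14653584 = 19829209 = 4453² ✓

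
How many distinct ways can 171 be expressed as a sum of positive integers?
301384802048

p(n) counts ways to write n as a sum of positive integers (order ignored).
Euler's pentagonal recurrence: p(k) = p(k-1) + p(k-2) - p(k-5) - p(k-7) + p(k-12) + p(k-15) - ... (offsets j(3j∓1)/2, signs ++--, p(0)=1, p(<0)=0).
DP table for k = 0..170: p(0)=1, p(1)=1, p(2)=2, p(3)=3, p(4)=5, p(5)=7, p(6)=11, p(7)=15, p(8)=22, p(9)=30, p(10)=42, p(11)=56, p(12)=77, p(13)=101, p(14)=135, p(15)=176, p(16)=231, p(17)=297, p(18)=385, p(19)=490, p(20)=627, p(21)=792, p(22)=1002, p(23)=1255, p(24)=1575, p(25)=1958, p(26)=2436, p(27)=3010, p(28)=3718, p(29)=4565, p(30)=5604, p(31)=6842, p(32)=8349, p(33)=10143, p(34)=12310, p(35)=14883, p(36)=17977, p(37)=21637, p(38)=26015, p(39)=31185, p(40)=37338, p(41)=44583, p(42)=53174, p(43)=63261, p(44)=75175, p(45)=89134, p(46)=105558, p(47)=124754, p(48)=147273, p(49)=173525, p(50)=204226, p(51)=239943, p(52)=281589, p(53)=329931, p(54)=386155, p(55)=451276, p(56)=526823, p(57)=614154, p(58)=715220, p(59)=831820, p(60)=966467, p(61)=1121505, p(62)=1300156, p(63)=1505499, p(64)=1741630, p(65)=2012558, p(66)=2323520, p(67)=2679689, p(68)=3087735, p(69)=3554345, p(70)=4087968, p(71)=4697205, p(72)=5392783, p(73)=6185689, p(74)=7089500, p(75)=8118264, p(76)=9289091, p(77)=10619863, p(78)=12132164, p(79)=13848650, p(80)=15796476, p(81)=18004327, p(82)=20506255, p(83)=23338469, p(84)=26543660, p(85)=30167357, p(86)=34262962, p(87)=38887673, p(88)=44108109, p(89)=49995925, p(90)=56634173, p(91)=64112359, p(92)=72533807, p(93)=82010177, p(94)=92669720, p(95)=104651419, p(96)=118114304, p(97)=133230930, p(98)=150198136, p(99)=169229875, p(100)=190569292, p(101)=214481126, p(102)=241265379, p(103)=271248950, p(104)=304801365, p(105)=342325709, p(106)=384276336, p(107)=431149389, p(108)=483502844, p(109)=541946240, p(110)=607163746, p(111)=679903203, p(112)=761002156, p(113)=851376628, p(114)=952050665, p(115)=1064144451, p(116)=1188908248, p(117)=1327710076, p(118)=1482074143, p(119)=1653668665, p(120)=1844349560, p(121)=2056148051, p(122)=2291320912, p(123)=2552338241, p(124)=2841940500, p(125)=3163127352, p(126)=3519222692, p(127)=3913864295, p(128)=4351078600, p(129)=4835271870, p(130)=5371315400, p(131)=5964539504, p(132)=6620830889, p(133)=7346629512, p(134)=8149040695, p(135)=9035836076, p(136)=10015581680, p(137)=11097645016, p(138)=12292341831, p(139)=13610949895, p(140)=15065878135, p(141)=16670689208, p(142)=18440293320, p(143)=20390982757, p(144)=22540654445, p(145)=24908858009, p(146)=27517052599, p(147)=30388671978, p(148)=33549419497, p(149)=37027355200, p(150)=40853235313, p(151)=45060624582, p(152)=49686288421, p(153)=54770336324, p(154)=60356673280, p(155)=66493182097, p(156)=73232243759, p(157)=80630964769, p(158)=88751778802, p(159)=97662728555, p(160)=107438159466, p(161)=118159068427, p(162)=129913904637, p(163)=142798995930, p(164)=156919475295, p(165)=172389800255, p(166)=189334822579, p(167)=207890420102, p(168)=228204732751, p(169)=250438925115, p(170)=274768617130.
Final step: p(171) = p(170) + p(169) - p(166) - p(164) + p(159) + p(156) - p(149) - p(145) + p(136) + p(131) - p(120) - p(114) + p(101) + p(94) - p(79) - p(71) + p(54) + p(45) - p(26) - p(16)
= 274768617130 + 250438925115 - 189334822579 - 156919475295 + 97662728555 + 73232243759 - 37027355200 - 24908858009 + 10015581680 + 5964539504 - 1844349560 - 952050665 + 214481126 + 92669720 - 13848650 - 4697205 + 386155 + 89134 - 2436 - 231
= 301384802048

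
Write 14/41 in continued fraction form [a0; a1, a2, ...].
[0; 2, 1, 13]

Euclidean algorithm steps:
14 = 0 × 41 + 14
41 = 2 × 14 + 13
14 = 1 × 13 + 1
13 = 13 × 1 + 0
Continued fraction: [0; 2, 1, 13]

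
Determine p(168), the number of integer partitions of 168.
228204732751

p(n) counts ways to write n as a sum of positive integers (order ignored).
Euler's pentagonal recurrence: p(k) = p(k-1) + p(k-2) - p(k-5) - p(k-7) + p(k-12) + p(k-15) - ... (offsets j(3j∓1)/2, signs ++--, p(0)=1, p(<0)=0).
DP table for k = 0..167: p(0)=1, p(1)=1, p(2)=2, p(3)=3, p(4)=5, p(5)=7, p(6)=11, p(7)=15, p(8)=22, p(9)=30, p(10)=42, p(11)=56, p(12)=77, p(13)=101, p(14)=135, p(15)=176, p(16)=231, p(17)=297, p(18)=385, p(19)=490, p(20)=627, p(21)=792, p(22)=1002, p(23)=1255, p(24)=1575, p(25)=1958, p(26)=2436, p(27)=3010, p(28)=3718, p(29)=4565, p(30)=5604, p(31)=6842, p(32)=8349, p(33)=10143, p(34)=12310, p(35)=14883, p(36)=17977, p(37)=21637, p(38)=26015, p(39)=31185, p(40)=37338, p(41)=44583, p(42)=53174, p(43)=63261, p(44)=75175, p(45)=89134, p(46)=105558, p(47)=124754, p(48)=147273, p(49)=173525, p(50)=204226, p(51)=239943, p(52)=281589, p(53)=329931, p(54)=386155, p(55)=451276, p(56)=526823, p(57)=614154, p(58)=715220, p(59)=831820, p(60)=966467, p(61)=1121505, p(62)=1300156, p(63)=1505499, p(64)=1741630, p(65)=2012558, p(66)=2323520, p(67)=2679689, p(68)=3087735, p(69)=3554345, p(70)=4087968, p(71)=4697205, p(72)=5392783, p(73)=6185689, p(74)=7089500, p(75)=8118264, p(76)=9289091, p(77)=10619863, p(78)=12132164, p(79)=13848650, p(80)=15796476, p(81)=18004327, p(82)=20506255, p(83)=23338469, p(84)=26543660, p(85)=30167357, p(86)=34262962, p(87)=38887673, p(88)=44108109, p(89)=49995925, p(90)=56634173, p(91)=64112359, p(92)=72533807, p(93)=82010177, p(94)=92669720, p(95)=104651419, p(96)=118114304, p(97)=133230930, p(98)=150198136, p(99)=169229875, p(100)=190569292, p(101)=214481126, p(102)=241265379, p(103)=271248950, p(104)=304801365, p(105)=342325709, p(106)=384276336, p(107)=431149389, p(108)=483502844, p(109)=541946240, p(110)=607163746, p(111)=679903203, p(112)=761002156, p(113)=851376628, p(114)=952050665, p(115)=1064144451, p(116)=1188908248, p(117)=1327710076, p(118)=1482074143, p(119)=1653668665, p(120)=1844349560, p(121)=2056148051, p(122)=2291320912, p(123)=2552338241, p(124)=2841940500, p(125)=3163127352, p(126)=3519222692, p(127)=3913864295, p(128)=4351078600, p(129)=4835271870, p(130)=5371315400, p(131)=5964539504, p(132)=6620830889, p(133)=7346629512, p(134)=8149040695, p(135)=9035836076, p(136)=10015581680, p(137)=11097645016, p(138)=12292341831, p(139)=13610949895, p(140)=15065878135, p(141)=16670689208, p(142)=18440293320, p(143)=20390982757, p(144)=22540654445, p(145)=24908858009, p(146)=27517052599, p(147)=30388671978, p(148)=33549419497, p(149)=37027355200, p(150)=40853235313, p(151)=45060624582, p(152)=49686288421, p(153)=54770336324, p(154)=60356673280, p(155)=66493182097, p(156)=73232243759, p(157)=80630964769, p(158)=88751778802, p(159)=97662728555, p(160)=107438159466, p(161)=118159068427, p(162)=129913904637, p(163)=142798995930, p(164)=156919475295, p(165)=172389800255, p(166)=189334822579, p(167)=207890420102.
Final step: p(168) = p(167) + p(166) - p(163) - p(161) + p(156) + p(153) - p(146) - p(142) + p(133) + p(128) - p(117) - p(111) + p(98) + p(91) - p(76) - p(68) + p(51) + p(42) - p(23) - p(13)
= 207890420102 + 189334822579 - 142798995930 - 118159068427 + 73232243759 + 54770336324 - 27517052599 - 18440293320 + 7346629512 + 4351078600 - 1327710076 - 679903203 + 150198136 + 64112359 - 9289091 - 3087735 + 239943 + 53174 - 1255 - 101
= 228204732751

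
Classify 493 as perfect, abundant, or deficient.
deficient

Proper divisors of 493: sum = 1 + 17 + 29 = 47
Since 47 < 493, 493 is deficient.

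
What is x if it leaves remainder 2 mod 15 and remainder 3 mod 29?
32

Using Chinese Remainder Theorem:
M = 15 × 29 = 435
M1 = 29, M2 = 15
y1 = 29^(-1) mod 15 = 14
y2 = 15^(-1) mod 29 = 2
x = (2×29×14 + 3×15×2) mod 435 = 32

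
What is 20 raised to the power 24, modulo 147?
85

Repeated squaring. Binary of 24 = 11000.
20^1 ≡ 20 (mod 147); 20^2 ≡ 106 (mod 147); 20^4 ≡ 64 (mod 147); 20^8 ≡ 127 (mod 147); 20^16 ≡ 106 (mod 147)
20^24 = 20^8 × 20^16 ≡ 85 (mod 147)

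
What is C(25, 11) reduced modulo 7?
3

Using Lucas' theorem:
Write n=25 and k=11 in base 7:
n in base 7: [3, 4]
k in base 7: [1, 4]
C(25,11) mod 7 = ∏ C(n_i, k_i) mod 7
Digit binomials (mod 7): C(3,1) = 3; C(4,4) = 1
Product: 3 × 1 = 3 ≡ 3 (mod 7)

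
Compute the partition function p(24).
1575

p(n) counts ways to write n as a sum of positive integers (order ignored).
Euler's pentagonal recurrence: p(k) = p(k-1) + p(k-2) - p(k-5) - p(k-7) + p(k-12) + p(k-15) - ... (offsets j(3j∓1)/2, signs ++--, p(0)=1, p(<0)=0).
DP table for k = 0..23: p(0)=1, p(1)=1, p(2)=2, p(3)=3, p(4)=5, p(5)=7, p(6)=11, p(7)=15, p(8)=22, p(9)=30, p(10)=42, p(11)=56, p(12)=77, p(13)=101, p(14)=135, p(15)=176, p(16)=231, p(17)=297, p(18)=385, p(19)=490, p(20)=627, p(21)=792, p(22)=1002, p(23)=1255.
Final step: p(24) = p(23) + p(22) - p(19) - p(17) + p(12) + p(9) - p(2)
= 1255 + 1002 - 490 - 297 + 77 + 30 - 2
= 1575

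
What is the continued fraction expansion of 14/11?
[1; 3, 1, 2]

Euclidean algorithm steps:
14 = 1 × 11 + 3
11 = 3 × 3 + 2
3 = 1 × 2 + 1
2 = 2 × 1 + 0
Continued fraction: [1; 3, 1, 2]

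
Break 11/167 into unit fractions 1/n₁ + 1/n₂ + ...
1/16 + 1/297 + 1/793584

Greedy algorithm:
11/167: ceiling(167/11) = 16, use 1/16
9/2672: ceiling(2672/9) = 297, use 1/297
1/793584: ceiling(793584/1) = 793584, use 1/793584
Result: 11/167 = 1/16 + 1/297 + 1/793584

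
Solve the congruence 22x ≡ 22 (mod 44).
x ≡ 1 (mod 2)

gcd(22, 44) = 22, which divides 22, so solutions exist.
Divide through by 22: x ≡ 1 (mod 2).
The coefficient of x is now 1, so x ≡ 1 (mod 2).
Check: 22 × 1 = 22 ≡ 22 (mod 44).
x ≡ 1 (mod 2), giving 22 solutions mod 44.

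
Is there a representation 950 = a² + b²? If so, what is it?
Not possible

Factorization: 950 = 2 × 5^2 × 19
By Fermat: n is sum of two squares iff every prime p ≡ 3 (mod 4) appears to even power.
Prime(s) ≡ 3 (mod 4) with odd exponent: [(19, 1)]
Therefore 950 cannot be expressed as a² + b².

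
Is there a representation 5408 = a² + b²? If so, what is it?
28² + 68² (a=28, b=68)

Factorization: 5408 = 2^5 × 13^2
By Fermat: n is sum of two squares iff every prime p ≡ 3 (mod 4) appears to even power.
All primes ≡ 3 (mod 4) appear to even power.
Search a = 0, 1, 2, … for 5408 - a² a perfect square: first hit at a = 28: 5408 - 784 = 4624 = 68².
5408 = 28² + 68² = 784 + 4624 ✓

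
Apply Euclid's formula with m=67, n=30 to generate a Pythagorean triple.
(3589, 4020, 5389)

Euclid's formula: a = m² - n², b = 2mn, c = m² + n²
m = 67, n = 30
a = 67² - 30² = 4489 - 900 = 3589
b = 2 × 67 × 30 = 4020
c = 67² + 30² = 4489 + 900 = 5389
Verification: 3589² + 4020² = 12880921 + 16160400 = 29041321 = 5389² ✓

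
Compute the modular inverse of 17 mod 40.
33

gcd(17, 40) = 1, so the inverse exists.
Extended Euclidean algorithm on (40, 17):
40 = 2 × 17 + 6  ⟹  6 = (1)·40 + (-2)·17
17 = 2 × 6 + 5  ⟹  5 = (-2)·40 + (5)·17
6 = 1 × 5 + 1  ⟹  1 = (3)·40 + (-7)·17
So (-7)·17 ≡ 1 (mod 40), i.e. 17^(-1) ≡ -7 ≡ 33 (mod 40).
Check: 17 × 33 = 561 ≡ 1 (mod 40)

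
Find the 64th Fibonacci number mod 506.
113

Matrix identity: Q^n = [[F_(n+1), F_n], [F_n, F_(n-1)]] with Q = [[1,1],[1,0]].
n = 64 = 1000000₂. Square-and-multiply, entries mod 506:
Q^1 = [[1,1],[1,0]]
Q^2 = (Q^1)² = [[2,1],[1,1]]
Q^4 = (Q^2)² = [[5,3],[3,2]]
Q^8 = (Q^4)² = [[34,21],[21,13]]
Q^16 = (Q^8)² = [[79,481],[481,104]]
Q^32 = (Q^16)² = [[288,485],[485,309]]
Q^64 = (Q^32)² = [[401,113],[113,288]]
F_64 mod 506 = Q^64[0][1] = 113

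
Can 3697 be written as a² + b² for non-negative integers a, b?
36² + 49² (a=36, b=49)

Factorization: 3697 = 3697
By Fermat: n is sum of two squares iff every prime p ≡ 3 (mod 4) appears to even power.
All primes ≡ 3 (mod 4) appear to even power.
Search a = 0, 1, 2, … for 3697 - a² a perfect square: first hit at a = 36: 3697 - 1296 = 2401 = 49².
3697 = 36² + 49² = 1296 + 2401 ✓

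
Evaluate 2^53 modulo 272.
32

Repeated squaring. Binary of 53 = 110101.
2^1 ≡ 2 (mod 272); 2^2 ≡ 4 (mod 272); 2^4 ≡ 16 (mod 272); 2^8 ≡ 256 (mod 272); 2^16 ≡ 256 (mod 272); 2^32 ≡ 256 (mod 272)
2^53 = 2^1 × 2^4 × 2^16 × 2^32 ≡ 32 (mod 272)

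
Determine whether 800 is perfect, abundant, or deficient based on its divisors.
abundant

Proper divisors of 800: sum = 1 + 2 + 4 + 5 + 8 + 10 + 16 + 20 + ... + 100 + 160 + 200 + 400 (17 divisors) = 1153
Since 1153 > 800, 800 is abundant.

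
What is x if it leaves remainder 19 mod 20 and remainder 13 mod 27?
499

Using Chinese Remainder Theorem:
M = 20 × 27 = 540
M1 = 27, M2 = 20
y1 = 27^(-1) mod 20 = 3
y2 = 20^(-1) mod 27 = 23
x = (19×27×3 + 13×20×23) mod 540 = 499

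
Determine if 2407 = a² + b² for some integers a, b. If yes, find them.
Not possible

Factorization: 2407 = 29 × 83
By Fermat: n is sum of two squares iff every prime p ≡ 3 (mod 4) appears to even power.
Prime(s) ≡ 3 (mod 4) with odd exponent: [(83, 1)]
Therefore 2407 cannot be expressed as a² + b².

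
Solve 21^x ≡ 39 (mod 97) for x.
19

Baby-step giant-step with step n = ⌈√97⌉ = 10.
Baby steps 21^j mod 97 (j:value) for j=0..9: 0:1, 1:21, 2:53, 3:46, 4:93, 5:13, 6:79, 7:10, 8:16, 9:45.
Giant-step multiplier: 21^(-10) ≡ 21^(96-10) = 21^86 ≡ 31 (mod 97).
Giant steps γ_i = 39·31^i mod 97: γ_0=39, γ_1=45 (in table at j=9).
x = i·n + j = 1·10 + 9 = 19.
Check: 21^19 ≡ 39 (mod 97).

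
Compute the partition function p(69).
3554345

p(n) counts ways to write n as a sum of positive integers (order ignored).
Euler's pentagonal recurrence: p(k) = p(k-1) + p(k-2) - p(k-5) - p(k-7) + p(k-12) + p(k-15) - ... (offsets j(3j∓1)/2, signs ++--, p(0)=1, p(<0)=0).
DP table for k = 0..68: p(0)=1, p(1)=1, p(2)=2, p(3)=3, p(4)=5, p(5)=7, p(6)=11, p(7)=15, p(8)=22, p(9)=30, p(10)=42, p(11)=56, p(12)=77, p(13)=101, p(14)=135, p(15)=176, p(16)=231, p(17)=297, p(18)=385, p(19)=490, p(20)=627, p(21)=792, p(22)=1002, p(23)=1255, p(24)=1575, p(25)=1958, p(26)=2436, p(27)=3010, p(28)=3718, p(29)=4565, p(30)=5604, p(31)=6842, p(32)=8349, p(33)=10143, p(34)=12310, p(35)=14883, p(36)=17977, p(37)=21637, p(38)=26015, p(39)=31185, p(40)=37338, p(41)=44583, p(42)=53174, p(43)=63261, p(44)=75175, p(45)=89134, p(46)=105558, p(47)=124754, p(48)=147273, p(49)=173525, p(50)=204226, p(51)=239943, p(52)=281589, p(53)=329931, p(54)=386155, p(55)=451276, p(56)=526823, p(57)=614154, p(58)=715220, p(59)=831820, p(60)=966467, p(61)=1121505, p(62)=1300156, p(63)=1505499, p(64)=1741630, p(65)=2012558, p(66)=2323520, p(67)=2679689, p(68)=3087735.
Final step: p(69) = p(68) + p(67) - p(64) - p(62) + p(57) + p(54) - p(47) - p(43) + p(34) + p(29) - p(18) - p(12)
= 3087735 + 2679689 - 1741630 - 1300156 + 614154 + 386155 - 124754 - 63261 + 12310 + 4565 - 385 - 77
= 3554345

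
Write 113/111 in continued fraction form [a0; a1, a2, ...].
[1; 55, 2]

Euclidean algorithm steps:
113 = 1 × 111 + 2
111 = 55 × 2 + 1
2 = 2 × 1 + 0
Continued fraction: [1; 55, 2]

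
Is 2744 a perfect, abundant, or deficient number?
abundant

Proper divisors of 2744: sum = 1 + 2 + 4 + 7 + 8 + 14 + 28 + 49 + 56 + 98 + 196 + 343 + 392 + 686 + 1372 = 3256
Since 3256 > 2744, 2744 is abundant.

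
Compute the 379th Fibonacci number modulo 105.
26

Matrix identity: Q^n = [[F_(n+1), F_n], [F_n, F_(n-1)]] with Q = [[1,1],[1,0]].
n = 379 = 101111011₂. Square-and-multiply, entries mod 105:
Q^1 = [[1,1],[1,0]]
Q^2 = (Q^1)² = [[2,1],[1,1]]
Q^5 = (Q^2)²·Q = [[8,5],[5,3]]
Q^11 = (Q^5)²·Q = [[39,89],[89,55]]
Q^23 = (Q^11)²·Q = [[63,97],[97,71]]
Q^47 = (Q^23)²·Q = [[21,43],[43,83]]
Q^94 = (Q^47)² = [[85,62],[62,23]]
Q^189 = (Q^94)²·Q = [[20,44],[44,81]]
Q^379 = (Q^189)²·Q = [[60,26],[26,34]]
F_379 mod 105 = Q^379[0][1] = 26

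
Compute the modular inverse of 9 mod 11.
5

gcd(9, 11) = 1, so the inverse exists.
Extended Euclidean algorithm on (11, 9):
11 = 1 × 9 + 2  ⟹  2 = (1)·11 + (-1)·9
9 = 4 × 2 + 1  ⟹  1 = (-4)·11 + (5)·9
So (5)·9 ≡ 1 (mod 11), i.e. 9^(-1) ≡ 5 (mod 11).
Check: 9 × 5 = 45 ≡ 1 (mod 11)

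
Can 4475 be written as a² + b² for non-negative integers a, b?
Not possible

Factorization: 4475 = 5^2 × 179
By Fermat: n is sum of two squares iff every prime p ≡ 3 (mod 4) appears to even power.
Prime(s) ≡ 3 (mod 4) with odd exponent: [(179, 1)]
Therefore 4475 cannot be expressed as a² + b².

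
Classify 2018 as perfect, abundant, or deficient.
deficient

Proper divisors of 2018: sum = 1 + 2 + 1009 = 1012
Since 1012 < 2018, 2018 is deficient.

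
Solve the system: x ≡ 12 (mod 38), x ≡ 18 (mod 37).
240

Using Chinese Remainder Theorem:
M = 38 × 37 = 1406
M1 = 37, M2 = 38
y1 = 37^(-1) mod 38 = 37
y2 = 38^(-1) mod 37 = 1
x = (12×37×37 + 18×38×1) mod 1406 = 240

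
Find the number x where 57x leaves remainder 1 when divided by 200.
193

gcd(57, 200) = 1, so the inverse exists.
Extended Euclidean algorithm on (200, 57):
200 = 3 × 57 + 29  ⟹  29 = (1)·200 + (-3)·57
57 = 1 × 29 + 28  ⟹  28 = (-1)·200 + (4)·57
29 = 1 × 28 + 1  ⟹  1 = (2)·200 + (-7)·57
So (-7)·57 ≡ 1 (mod 200), i.e. 57^(-1) ≡ -7 ≡ 193 (mod 200).
Check: 57 × 193 = 11001 ≡ 1 (mod 200)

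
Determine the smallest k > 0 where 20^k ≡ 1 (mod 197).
28

197 is prime, so ord(20) divides φ(197) = 196.
Divisors of 196: 1, 2, 4, 7, 14, 28, 49, 98, 196.
Repeated squaring: 20^1 ≡ 20, 20^2 ≡ 6, 20^4 ≡ 36, 20^8 ≡ 114, 20^16 ≡ 191, 20^32 ≡ 36, 20^64 ≡ 114, 20^128 ≡ 191 (mod 197).
Test 20^d mod 197 for each divisor d in increasing order:
20^1 ≡ 20
20^2 ≡ 6
20^4 ≡ 36
20^7 = 20^4·20^2·20^1 ≡ 183
20^14 = 20^8·20^4·20^2 ≡ 196
20^28 = 20^16·20^8·20^4 ≡ 1  ← first divisor giving 1
The order is 28.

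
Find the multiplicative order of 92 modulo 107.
53

107 is prime, so ord(92) divides φ(107) = 106.
Divisors of 106: 1, 2, 53, 106.
Repeated squaring: 92^1 ≡ 92, 92^2 ≡ 11, 92^4 ≡ 14, 92^8 ≡ 89, 92^16 ≡ 3, 92^32 ≡ 9, 92^64 ≡ 81 (mod 107).
Test 92^d mod 107 for each divisor d in increasing order:
92^1 ≡ 92
92^2 ≡ 11
92^53 = 92^32·92^16·92^4·92^1 ≡ 1  ← first divisor giving 1
The order is 53.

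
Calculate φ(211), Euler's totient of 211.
210

211 = 211
φ(n) = n × ∏(1 - 1/p) for each prime p dividing n
φ(211) = 211 × (1 - 1/211) = 210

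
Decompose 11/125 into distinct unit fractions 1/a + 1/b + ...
1/12 + 1/215 + 1/64500

Greedy algorithm:
11/125: ceiling(125/11) = 12, use 1/12
7/1500: ceiling(1500/7) = 215, use 1/215
1/64500: ceiling(64500/1) = 64500, use 1/64500
Result: 11/125 = 1/12 + 1/215 + 1/64500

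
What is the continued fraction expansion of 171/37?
[4; 1, 1, 1, 1, 1, 4]

Euclidean algorithm steps:
171 = 4 × 37 + 23
37 = 1 × 23 + 14
23 = 1 × 14 + 9
14 = 1 × 9 + 5
9 = 1 × 5 + 4
5 = 1 × 4 + 1
4 = 4 × 1 + 0
Continued fraction: [4; 1, 1, 1, 1, 1, 4]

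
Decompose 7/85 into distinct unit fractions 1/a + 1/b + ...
1/13 + 1/185 + 1/40885

Greedy algorithm:
7/85: ceiling(85/7) = 13, use 1/13
6/1105: ceiling(1105/6) = 185, use 1/185
1/40885: ceiling(40885/1) = 40885, use 1/40885
Result: 7/85 = 1/13 + 1/185 + 1/40885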